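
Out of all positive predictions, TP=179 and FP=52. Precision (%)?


Precision = TP/(TP+FP)
= 179/(179+52)
= 179/231 = 77.49%

77.49%


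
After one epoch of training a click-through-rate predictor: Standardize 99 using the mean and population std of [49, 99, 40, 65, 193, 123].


μ = 94.8333, σ = 52.3527
z = (99 - 94.8333)/52.3527 = 0.0796

0.0796


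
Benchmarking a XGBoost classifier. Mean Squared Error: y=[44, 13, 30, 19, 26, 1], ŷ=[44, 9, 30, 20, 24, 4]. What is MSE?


Squared errors: (44-44)²=0, (13-9)²=16, (30-30)²=0, (19-20)²=1, (26-24)²=4, (1-4)²=9
Sum = 30
MSE = 30/6 = 5

5


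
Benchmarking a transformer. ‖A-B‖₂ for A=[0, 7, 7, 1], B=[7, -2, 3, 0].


d = √((0-7)² + (7+ 2)² + (7-3)² + (1-0)²)
  = √(49 + 81 + 16 + 1)
  = √147 = 12.1244

12.1244


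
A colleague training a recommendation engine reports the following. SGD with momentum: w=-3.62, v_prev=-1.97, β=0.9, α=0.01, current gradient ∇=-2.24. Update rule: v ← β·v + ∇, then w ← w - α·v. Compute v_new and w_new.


v_new = 0.9·-1.97 - 2.24 = -1.773 - 2.24 = -4.013
w_new = -3.62 - 0.01·-4.013 = -3.62 + 0.04013 = -3.57987

v_new=-4.013, w_new=-3.57987


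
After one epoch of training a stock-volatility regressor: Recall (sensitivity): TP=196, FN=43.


Recall = TP/(TP+FN)
= 196/(196+43)
= 196/239 = 82.01%

82.01%


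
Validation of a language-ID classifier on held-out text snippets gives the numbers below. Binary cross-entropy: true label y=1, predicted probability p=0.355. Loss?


BCE = -[y·ln(p) + (1-y)·ln(1-p)]
= -1·ln(0.355) - 0
= -ln(0.355) = 1.0356

1.0356


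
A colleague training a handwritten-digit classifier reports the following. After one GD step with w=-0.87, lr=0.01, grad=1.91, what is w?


w_new = w - α·∇
= -0.87 - 0.01·1.91
= -0.87 - 0.0191
= -0.8891

-0.8891


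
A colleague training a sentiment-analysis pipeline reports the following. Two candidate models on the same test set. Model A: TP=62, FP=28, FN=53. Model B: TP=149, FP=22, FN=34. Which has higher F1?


Model A: P=62/90=0.6889, R=62/115=0.5391, F1=2PR/(P+R)=2TP/(2TP+FP+FN)=124/205=0.6049
Model B: P=149/171=0.8713, R=149/183=0.8142, F1=2PR/(P+R)=2TP/(2TP+FP+FN)=298/354=0.8418
0.6049 < 0.8418 → Model B

Model B


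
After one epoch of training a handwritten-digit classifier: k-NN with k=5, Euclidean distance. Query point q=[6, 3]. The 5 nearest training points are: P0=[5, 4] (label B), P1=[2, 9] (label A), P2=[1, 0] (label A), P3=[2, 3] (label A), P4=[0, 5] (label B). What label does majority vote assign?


d(q,P0) = 1.4142  (label B)
d(q,P1) = 7.2111  (label A)
d(q,P2) = 5.831  (label A)
d(q,P3) = 4.0  (label A)
d(q,P4) = 6.3246  (label B)
Votes: A=3, B=2
Majority → A

A


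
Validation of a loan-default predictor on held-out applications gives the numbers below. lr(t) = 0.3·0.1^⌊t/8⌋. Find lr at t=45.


n_drops = ⌊45/8⌋ = 5
lr = 0.3·0.1^5 = 0.3·0.00001 = 0.000003

0.000003


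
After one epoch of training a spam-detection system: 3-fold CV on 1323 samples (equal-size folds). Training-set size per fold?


Fold size = 1323/3 = 441
Training per fold = 1323 - 441 = 882

882


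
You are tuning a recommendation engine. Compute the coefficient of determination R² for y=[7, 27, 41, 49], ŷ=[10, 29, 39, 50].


ȳ = 31
SS_res = Σ(y-ŷ)² = 18
SS_tot = Σ(y-ȳ)² = 1016
R² = 1 - SS_res/SS_tot = 1 - 0.0177 = 0.9823

0.9823


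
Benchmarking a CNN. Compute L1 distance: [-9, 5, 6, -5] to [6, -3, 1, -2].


d = |-9-6| + |5+ 3| + |6-1| + |-5+ 2|
  = 15 + 8 + 5 + 3
  = 31

31


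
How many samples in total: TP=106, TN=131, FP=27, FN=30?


Total = TP + TN + FP + FN
= 106 + 131 + 27 + 30
= 294
(Predicted positive: 133, predicted negative: 161)

294


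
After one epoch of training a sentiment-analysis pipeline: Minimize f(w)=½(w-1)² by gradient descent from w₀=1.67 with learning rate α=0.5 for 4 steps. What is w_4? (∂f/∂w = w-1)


step 1: grad = 1.67-1 = 0.67; w = 1.67 - 0.5·(0.67) = 1.335
step 2: grad = 1.335-1 = 0.335; w = 1.335 - 0.5·(0.335) = 1.1675
step 3: grad = 1.1675-1 = 0.1675; w = 1.1675 - 0.5·(0.1675) = 1.08375
step 4: grad = 1.08375-1 = 0.08375; w = 1.08375 - 0.5·(0.08375) = 1.041875

1.041875


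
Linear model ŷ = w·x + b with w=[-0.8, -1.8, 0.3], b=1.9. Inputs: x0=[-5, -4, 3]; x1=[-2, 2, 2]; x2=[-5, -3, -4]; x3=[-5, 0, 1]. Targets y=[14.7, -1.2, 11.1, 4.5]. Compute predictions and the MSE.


ŷ0 = (-0.8)·(-5) + (-1.8)·(-4) + (0.3)·(3) + 1.9 = 14.0
ŷ1 = (-0.8)·(-2) + (-1.8)·(2) + (0.3)·(2) + 1.9 = 0.5
ŷ2 = (-0.8)·(-5) + (-1.8)·(-3) + (0.3)·(-4) + 1.9 = 10.1
ŷ3 = (-0.8)·(-5) + (-1.8)·(0) + (0.3)·(1) + 1.9 = 6.2
errors² = [0.49, 2.89, 1.0, 2.89]
MSE = 7.2700/4 = 1.8175

1.8175


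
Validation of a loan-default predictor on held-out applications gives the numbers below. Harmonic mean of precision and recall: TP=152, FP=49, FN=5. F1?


Precision = 152/201 = 0.7562
Recall = 152/157 = 0.9682
F1 = 2·P·R/(P+R) = 2·TP/(2·TP+FP+FN) = 304/(304+49+5) = 304/358 = 0.8492

0.8492


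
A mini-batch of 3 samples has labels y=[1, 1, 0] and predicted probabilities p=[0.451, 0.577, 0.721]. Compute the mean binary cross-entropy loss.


L[0] = -ln(0.451) = 0.7963
L[1] = -ln(0.577) = 0.5499
L[2] = -ln(1-0.721) = -ln(0.279) = 1.2765
mean = (0.7963 + 0.5499 + 1.2765)/3 = 0.8742

0.8742


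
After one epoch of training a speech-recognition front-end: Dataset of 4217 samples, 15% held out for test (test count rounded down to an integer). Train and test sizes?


Test = ⌊4217·15/100⌋ = 632
Train = 4217 - 632 = 3585

Train: 3585, Test: 632


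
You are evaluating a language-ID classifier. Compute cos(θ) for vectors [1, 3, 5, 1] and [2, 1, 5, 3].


A·B = 1·2 + 3·1 + 5·5 + 1·3 = 33
‖A‖ = √36 = 6, ‖B‖ = √39 = 6.245
cos = 33/(√36·√39) = 33/√1404 = 0.8807

0.8807


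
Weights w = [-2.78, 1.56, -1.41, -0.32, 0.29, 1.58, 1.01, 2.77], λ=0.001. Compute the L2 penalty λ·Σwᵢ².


‖w‖₂² = (-2.78)² + (1.56)² + (-1.41)² + (-0.32)² + (0.29)² + (1.58)² + (1.01)² + (2.77)²
     = 7.7284 + 2.4336 + 1.9881 + 0.1024 + 0.0841 + 2.4964 + 1.0201 + 7.6729
     = 23.526
λ·‖w‖₂² = 0.001·23.526 = 0.023526

0.023526


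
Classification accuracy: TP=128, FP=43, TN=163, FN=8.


Accuracy = (TP+TN)/(TP+TN+FP+FN)
= (128+163)/(342)
= 291/342 = 85.09%

85.09%


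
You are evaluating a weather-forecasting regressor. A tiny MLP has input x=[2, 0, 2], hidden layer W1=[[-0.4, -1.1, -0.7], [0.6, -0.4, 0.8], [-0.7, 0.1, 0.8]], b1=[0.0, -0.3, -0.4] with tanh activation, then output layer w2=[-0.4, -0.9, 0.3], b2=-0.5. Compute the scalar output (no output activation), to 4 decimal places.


z1[0] = (-0.4)·(2) + (-1.1)·(0) + (-0.7)·(2) + 0.0 = -2.2
z1[1] = (0.6)·(2) + (-0.4)·(0) + (0.8)·(2) - 0.3 = 2.5
z1[2] = (-0.7)·(2) + (0.1)·(0) + (0.8)·(2) - 0.4 = -0.2
h = tanh(z1) = [-0.9757, 0.9866, -0.1974]
output = (-0.4)·(-0.9757) + (-0.9)·(0.9866) + (0.3)·(-0.1974) - 0.5 = -1.0569

-1.0569


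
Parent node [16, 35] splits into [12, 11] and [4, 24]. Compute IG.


Parent = [16, 35], H_parent = 0.8974
H_left = 0.9986 (n=23), H_right = 0.5917 (n=28)
H_children = (23/51)·0.9986 + (28/51)·0.5917 = 0.7752
IG = 0.8974 - 0.7752 = 0.1222

0.1222


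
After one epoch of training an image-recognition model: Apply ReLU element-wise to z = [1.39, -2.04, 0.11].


ReLU(1.39) = max(0, 1.39) = 1.39
ReLU(-2.04) = max(0, -2.04) = 0.0
ReLU(0.11) = max(0, 0.11) = 0.11
result = [1.39, 0.0, 0.11]

[1.39, 0.0, 0.11]


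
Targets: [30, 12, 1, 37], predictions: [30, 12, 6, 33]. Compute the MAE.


Absolute errors: |30-30|=0, |12-12|=0, |1-6|=5, |37-33|=4
Sum = 9
MAE = 9/4 = 9/4

9/4


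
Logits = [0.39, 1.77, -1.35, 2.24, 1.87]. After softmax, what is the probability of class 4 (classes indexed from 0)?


Exponentials: e^0.39=1.477, e^1.77=5.8709, e^-1.35=0.2592, e^2.24=9.3933, e^1.87=6.4883
Sum = 23.4887
Softmax = [0.0629, 0.2499, 0.011, 0.3999, 0.2762]
p[4] = 6.4883/23.4887 = 0.2762

0.2762


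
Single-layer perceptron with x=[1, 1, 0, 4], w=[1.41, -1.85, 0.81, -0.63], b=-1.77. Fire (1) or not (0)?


z = (1)·(1.41) + (1)·(-1.85) + (0)·(0.81) + (4)·(-0.63) - 1.77
  = -4.73
step(z) = 0 (z<0)

0


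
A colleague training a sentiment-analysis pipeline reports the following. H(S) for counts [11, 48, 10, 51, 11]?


Probabilities: [11/131, 48/131, 10/131, 51/131, 11/131] ≈ [0.084, 0.3664, 0.0763, 0.3893, 0.084]
H = -((11/131)·log₂(11/131) + (48/131)·log₂(48/131) + (10/131)·log₂(10/131) + (51/131)·log₂(51/131) + (11/131)·log₂(11/131))
  = 1.9441 bits

1.9441 bits


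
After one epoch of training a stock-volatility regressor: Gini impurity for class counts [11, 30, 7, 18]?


Probabilities: [11/66, 30/66, 7/66, 18/66] ≈ [0.1667, 0.4545, 0.1061, 0.2727]
Σpᵢ² = (121 + 900 + 49 + 324)/66² = 1394/4356
Gini = 1 - Σpᵢ² = 1 - 1394/4356 = 0.68

0.68


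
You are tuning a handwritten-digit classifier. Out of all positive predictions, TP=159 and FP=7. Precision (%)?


Precision = TP/(TP+FP)
= 159/(159+7)
= 159/166 = 95.78%

95.78%


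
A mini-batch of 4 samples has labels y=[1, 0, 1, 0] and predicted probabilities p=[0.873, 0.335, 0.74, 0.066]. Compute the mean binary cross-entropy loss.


L[0] = -ln(0.873) = 0.1358
L[1] = -ln(1-0.335) = -ln(0.665) = 0.408
L[2] = -ln(0.74) = 0.3011
L[3] = -ln(1-0.066) = -ln(0.934) = 0.0683
mean = (0.1358 + 0.408 + 0.3011 + 0.0683)/4 = 0.2283

0.2283


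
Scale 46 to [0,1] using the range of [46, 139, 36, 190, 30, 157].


min=30, max=190
(46-30)/(190-30) = 16/160 = 0.1

0.1


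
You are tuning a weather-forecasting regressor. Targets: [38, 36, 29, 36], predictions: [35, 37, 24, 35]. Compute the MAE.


Absolute errors: |38-35|=3, |36-37|=1, |29-24|=5, |36-35|=1
Sum = 10
MAE = 10/4 = 5/2

5/2


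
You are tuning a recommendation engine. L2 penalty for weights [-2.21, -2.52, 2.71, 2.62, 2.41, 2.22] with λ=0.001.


‖w‖₂² = (-2.21)² + (-2.52)² + (2.71)² + (2.62)² + (2.41)² + (2.22)²
     = 4.8841 + 6.3504 + 7.3441 + 6.8644 + 5.8081 + 4.9284
     = 36.1795
λ·‖w‖₂² = 0.001·36.1795 = 0.036179

0.036179


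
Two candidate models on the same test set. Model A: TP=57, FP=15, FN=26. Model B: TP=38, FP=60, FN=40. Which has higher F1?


Model A: P=57/72=0.7917, R=57/83=0.6867, F1=2PR/(P+R)=2TP/(2TP+FP+FN)=114/155=0.7355
Model B: P=38/98=0.3878, R=38/78=0.4872, F1=2PR/(P+R)=2TP/(2TP+FP+FN)=76/176=0.4318
0.7355 > 0.4318 → Model A

Model A


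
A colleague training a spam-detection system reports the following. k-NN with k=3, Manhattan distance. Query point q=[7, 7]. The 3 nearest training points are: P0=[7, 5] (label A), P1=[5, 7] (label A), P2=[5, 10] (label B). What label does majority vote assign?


d(q,P0) = 2  (label A)
d(q,P1) = 2  (label A)
d(q,P2) = 5  (label B)
Votes: A=2, B=1
Majority → A

A


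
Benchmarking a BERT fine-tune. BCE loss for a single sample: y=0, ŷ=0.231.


BCE = -[y·ln(p) + (1-y)·ln(1-p)]
= -0 - 1·ln(1-0.231)
= -ln(0.769) = 0.2627

0.2627


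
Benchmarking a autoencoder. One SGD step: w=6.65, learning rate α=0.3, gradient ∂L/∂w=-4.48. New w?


w_new = w - α·∇
= 6.65 - 0.3·-4.48
= 6.65 + 1.344
= 7.994

7.994


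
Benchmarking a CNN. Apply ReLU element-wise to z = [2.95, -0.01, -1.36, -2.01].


ReLU(2.95) = max(0, 2.95) = 2.95
ReLU(-0.01) = max(0, -0.01) = 0.0
ReLU(-1.36) = max(0, -1.36) = 0.0
ReLU(-2.01) = max(0, -2.01) = 0.0
result = [2.95, 0.0, 0.0, 0.0]

[2.95, 0.0, 0.0, 0.0]


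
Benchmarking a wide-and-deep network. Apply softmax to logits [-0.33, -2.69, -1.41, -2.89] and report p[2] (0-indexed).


Exponentials: e^-0.33=0.7189, e^-2.69=0.0679, e^-1.41=0.2441, e^-2.89=0.0556
Sum = 1.0865
Softmax = [0.6617, 0.0625, 0.2247, 0.0512]
p[2] = 0.2441/1.0865 = 0.2247

0.2247


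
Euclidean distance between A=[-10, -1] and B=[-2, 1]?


d = √((-10+ 2)² + (-1-1)²)
  = √(64 + 4)
  = √68 = 8.2462

8.2462


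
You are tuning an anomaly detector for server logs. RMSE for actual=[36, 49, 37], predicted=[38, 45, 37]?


MSE = 20/3 = 6.6667
RMSE = √(20/3) = 2.582

2.582


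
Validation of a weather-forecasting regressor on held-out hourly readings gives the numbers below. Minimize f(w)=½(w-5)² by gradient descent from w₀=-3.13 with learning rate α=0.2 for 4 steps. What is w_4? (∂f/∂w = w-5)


step 1: grad = -3.13-5 = -8.13; w = -3.13 - 0.2·(-8.13) = -1.504
step 2: grad = -1.504-5 = -6.504; w = -1.504 - 0.2·(-6.504) = -0.2032
step 3: grad = -0.2032-5 = -5.2032; w = -0.2032 - 0.2·(-5.2032) = 0.83744
step 4: grad = 0.83744-5 = -4.16256; w = 0.83744 - 0.2·(-4.16256) = 1.669952

1.669952


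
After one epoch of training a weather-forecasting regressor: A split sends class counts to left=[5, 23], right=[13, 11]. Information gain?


Parent = [18, 34], H_parent = 0.9306
H_left = 0.6769 (n=28), H_right = 0.995 (n=24)
H_children = (28/52)·0.6769 + (24/52)·0.995 = 0.8237
IG = 0.9306 - 0.8237 = 0.1069

0.1069


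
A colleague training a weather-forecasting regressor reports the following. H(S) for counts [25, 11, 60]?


Probabilities: [25/96, 11/96, 60/96] ≈ [0.2604, 0.1146, 0.625]
H = -((25/96)·log₂(25/96) + (11/96)·log₂(11/96) + (60/96)·log₂(60/96))
  = 1.2874 bits

1.2874 bits


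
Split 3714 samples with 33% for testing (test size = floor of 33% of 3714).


Test = ⌊3714·33/100⌋ = 1225
Train = 3714 - 1225 = 2489

Train: 2489, Test: 1225


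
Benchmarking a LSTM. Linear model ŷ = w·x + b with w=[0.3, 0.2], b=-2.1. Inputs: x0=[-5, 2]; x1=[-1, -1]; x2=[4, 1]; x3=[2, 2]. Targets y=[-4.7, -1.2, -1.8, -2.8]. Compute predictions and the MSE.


ŷ0 = (0.3)·(-5) + (0.2)·(2) - 2.1 = -3.2
ŷ1 = (0.3)·(-1) + (0.2)·(-1) - 2.1 = -2.6
ŷ2 = (0.3)·(4) + (0.2)·(1) - 2.1 = -0.7
ŷ3 = (0.3)·(2) + (0.2)·(2) - 2.1 = -1.1
errors² = [2.25, 1.96, 1.21, 2.89]
MSE = 8.3100/4 = 2.0775

2.0775


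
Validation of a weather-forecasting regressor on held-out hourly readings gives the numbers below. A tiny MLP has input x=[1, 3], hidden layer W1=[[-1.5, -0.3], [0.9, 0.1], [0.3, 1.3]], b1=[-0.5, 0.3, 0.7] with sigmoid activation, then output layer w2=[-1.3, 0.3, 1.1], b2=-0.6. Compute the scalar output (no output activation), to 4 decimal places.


z1[0] = (-1.5)·(1) + (-0.3)·(3) - 0.5 = -2.9
z1[1] = (0.9)·(1) + (0.1)·(3) + 0.3 = 1.5
z1[2] = (0.3)·(1) + (1.3)·(3) + 0.7 = 4.9
h = sigmoid(z1) = [0.0522, 0.8176, 0.9926]
output = (-1.3)·(0.0522) + (0.3)·(0.8176) + (1.1)·(0.9926) - 0.6 = 0.6693

0.6693


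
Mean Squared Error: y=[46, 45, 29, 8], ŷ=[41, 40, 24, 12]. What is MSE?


Squared errors: (46-41)²=25, (45-40)²=25, (29-24)²=25, (8-12)²=16
Sum = 91
MSE = 91/4 = 91/4

91/4


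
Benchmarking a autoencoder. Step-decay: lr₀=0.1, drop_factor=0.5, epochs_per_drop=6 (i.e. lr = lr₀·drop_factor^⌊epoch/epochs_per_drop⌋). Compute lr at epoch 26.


n_drops = ⌊26/6⌋ = 4
lr = 0.1·0.5^4 = 0.1·0.0625 = 0.00625

0.00625


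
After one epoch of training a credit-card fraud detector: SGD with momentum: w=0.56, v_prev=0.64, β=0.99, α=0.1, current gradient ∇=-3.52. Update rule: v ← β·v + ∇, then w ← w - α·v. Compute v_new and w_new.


v_new = 0.99·0.64 - 3.52 = 0.6336 - 3.52 = -2.8864
w_new = 0.56 - 0.1·-2.8864 = 0.56 + 0.28864 = 0.84864

v_new=-2.8864, w_new=0.84864


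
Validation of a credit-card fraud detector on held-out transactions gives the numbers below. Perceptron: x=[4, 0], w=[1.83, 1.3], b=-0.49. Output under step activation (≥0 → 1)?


z = (4)·(1.83) + (0)·(1.3) - 0.49
  = 6.83
step(z) = 1 (z≥0)

1


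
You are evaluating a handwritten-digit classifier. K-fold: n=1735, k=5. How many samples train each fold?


Fold size = 1735/5 = 347
Training per fold = 1735 - 347 = 1388

1388


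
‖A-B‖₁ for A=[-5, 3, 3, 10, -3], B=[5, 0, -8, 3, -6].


d = |-5-5| + |3-0| + |3+ 8| + |10-3| + |-3+ 6|
  = 10 + 3 + 11 + 7 + 3
  = 34

34


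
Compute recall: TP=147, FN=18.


Recall = TP/(TP+FN)
= 147/(147+18)
= 147/165 = 89.09%

89.09%


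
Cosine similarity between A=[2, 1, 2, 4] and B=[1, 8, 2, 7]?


A·B = 2·1 + 1·8 + 2·2 + 4·7 = 42
‖A‖ = √25 = 5, ‖B‖ = √118 = 10.8628
cos = 42/(√25·√118) = 42/√2950 = 0.7733

0.7733


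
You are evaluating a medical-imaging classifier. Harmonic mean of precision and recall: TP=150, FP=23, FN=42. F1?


Precision = 150/173 = 0.8671
Recall = 150/192 = 0.7812
F1 = 2·P·R/(P+R) = 2·TP/(2·TP+FP+FN) = 300/(300+23+42) = 300/365 = 0.8219

0.8219


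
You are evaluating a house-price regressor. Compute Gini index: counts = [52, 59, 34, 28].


Probabilities: [52/173, 59/173, 34/173, 28/173] ≈ [0.3006, 0.341, 0.1965, 0.1618]
Σpᵢ² = (2704 + 3481 + 1156 + 784)/173² = 8125/29929
Gini = 1 - Σpᵢ² = 1 - 8125/29929 = 0.7285

0.7285


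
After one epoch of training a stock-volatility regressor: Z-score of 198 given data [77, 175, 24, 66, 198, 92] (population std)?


μ = 105.3333, σ = 61.3505
z = (198 - 105.3333)/61.3505 = 1.5104

1.5104


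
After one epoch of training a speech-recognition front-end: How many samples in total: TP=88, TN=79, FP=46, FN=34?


Total = TP + TN + FP + FN
= 88 + 79 + 46 + 34
= 247
(Predicted positive: 134, predicted negative: 113)

247


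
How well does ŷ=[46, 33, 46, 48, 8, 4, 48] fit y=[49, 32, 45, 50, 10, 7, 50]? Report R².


ȳ = 34.7143
SS_res = Σ(y-ŷ)² = 32
SS_tot = Σ(y-ȳ)² = 2163.43
R² = 1 - SS_res/SS_tot = 1 - 0.0148 = 0.9852

0.9852


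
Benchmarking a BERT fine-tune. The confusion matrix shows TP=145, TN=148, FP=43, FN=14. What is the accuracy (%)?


Accuracy = (TP+TN)/(TP+TN+FP+FN)
= (145+148)/(350)
= 293/350 = 83.71%

83.71%


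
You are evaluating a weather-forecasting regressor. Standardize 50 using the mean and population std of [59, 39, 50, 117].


μ = 66.25, σ = 30.1444
z = (50 - 66.25)/30.1444 = -0.5391

-0.5391


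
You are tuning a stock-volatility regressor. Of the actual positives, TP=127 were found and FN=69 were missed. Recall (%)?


Recall = TP/(TP+FN)
= 127/(127+69)
= 127/196 = 64.8%

64.8%


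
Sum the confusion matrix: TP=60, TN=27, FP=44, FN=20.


Total = TP + TN + FP + FN
= 60 + 27 + 44 + 20
= 151
(Predicted positive: 104, predicted negative: 47)

151


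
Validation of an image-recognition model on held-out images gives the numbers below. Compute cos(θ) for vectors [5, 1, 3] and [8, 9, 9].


A·B = 5·8 + 1·9 + 3·9 = 76
‖A‖ = √35 = 5.9161, ‖B‖ = √226 = 15.0333
cos = 76/(√35·√226) = 76/√7910 = 0.8545

0.8545


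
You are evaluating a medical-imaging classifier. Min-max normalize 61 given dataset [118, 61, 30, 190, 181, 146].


min=30, max=190
(61-30)/(190-30) = 31/160 = 0.1938

0.1938


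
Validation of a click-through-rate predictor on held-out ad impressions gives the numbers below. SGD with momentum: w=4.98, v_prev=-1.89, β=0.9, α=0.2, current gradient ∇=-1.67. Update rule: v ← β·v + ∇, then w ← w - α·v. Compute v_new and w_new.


v_new = 0.9·-1.89 - 1.67 = -1.701 - 1.67 = -3.371
w_new = 4.98 - 0.2·-3.371 = 4.98 + 0.6742 = 5.6542

v_new=-3.371, w_new=5.6542


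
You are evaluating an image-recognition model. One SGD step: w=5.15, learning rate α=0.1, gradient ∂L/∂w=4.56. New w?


w_new = w - α·∇
= 5.15 - 0.1·4.56
= 5.15 - 0.456
= 4.694

4.694


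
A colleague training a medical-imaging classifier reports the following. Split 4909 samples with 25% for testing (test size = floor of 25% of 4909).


Test = ⌊4909·25/100⌋ = 1227
Train = 4909 - 1227 = 3682

Train: 3682, Test: 1227


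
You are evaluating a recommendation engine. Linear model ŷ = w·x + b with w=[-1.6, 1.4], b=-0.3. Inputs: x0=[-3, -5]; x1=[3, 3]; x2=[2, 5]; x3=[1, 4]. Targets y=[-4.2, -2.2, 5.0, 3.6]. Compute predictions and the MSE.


ŷ0 = (-1.6)·(-3) + (1.4)·(-5) - 0.3 = -2.5
ŷ1 = (-1.6)·(3) + (1.4)·(3) - 0.3 = -0.9
ŷ2 = (-1.6)·(2) + (1.4)·(5) - 0.3 = 3.5
ŷ3 = (-1.6)·(1) + (1.4)·(4) - 0.3 = 3.7
errors² = [2.89, 1.69, 2.25, 0.01]
MSE = 6.8400/4 = 1.71

1.71


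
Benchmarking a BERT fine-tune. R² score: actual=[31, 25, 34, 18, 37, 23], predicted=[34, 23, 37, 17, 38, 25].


ȳ = 28
SS_res = Σ(y-ŷ)² = 28
SS_tot = Σ(y-ȳ)² = 260
R² = 1 - SS_res/SS_tot = 1 - 0.1077 = 0.8923

0.8923


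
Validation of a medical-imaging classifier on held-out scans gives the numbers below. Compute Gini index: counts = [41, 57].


Probabilities: [41/98, 57/98] ≈ [0.4184, 0.5816]
Σpᵢ² = (1681 + 3249)/98² = 4930/9604
Gini = 1 - Σpᵢ² = 1 - 4930/9604 = 0.4867

0.4867


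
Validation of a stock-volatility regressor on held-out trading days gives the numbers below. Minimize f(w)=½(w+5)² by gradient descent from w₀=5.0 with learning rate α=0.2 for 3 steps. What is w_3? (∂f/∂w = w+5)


step 1: grad = 5+5 = 10; w = 5 - 0.2·(10) = 3
step 2: grad = 3+5 = 8; w = 3 - 0.2·(8) = 1.4
step 3: grad = 1.4+5 = 6.4; w = 1.4 - 0.2·(6.4) = 0.12

0.12


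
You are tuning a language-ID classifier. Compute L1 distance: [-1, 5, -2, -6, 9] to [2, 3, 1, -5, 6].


d = |-1-2| + |5-3| + |-2-1| + |-6+ 5| + |9-6|
  = 3 + 2 + 3 + 1 + 3
  = 12

12


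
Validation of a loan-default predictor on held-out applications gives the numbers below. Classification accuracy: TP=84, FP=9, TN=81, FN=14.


Accuracy = (TP+TN)/(TP+TN+FP+FN)
= (84+81)/(188)
= 165/188 = 87.77%

87.77%


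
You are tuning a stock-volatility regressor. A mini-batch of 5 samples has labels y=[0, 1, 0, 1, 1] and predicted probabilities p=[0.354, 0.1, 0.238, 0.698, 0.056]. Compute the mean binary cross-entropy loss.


L[0] = -ln(1-0.354) = -ln(0.646) = 0.437
L[1] = -ln(0.1) = 2.3026
L[2] = -ln(1-0.238) = -ln(0.762) = 0.2718
L[3] = -ln(0.698) = 0.3595
L[4] = -ln(0.056) = 2.8824
mean = (0.437 + 2.3026 + 0.2718 + 0.3595 + 2.8824)/5 = 1.2507

1.2507


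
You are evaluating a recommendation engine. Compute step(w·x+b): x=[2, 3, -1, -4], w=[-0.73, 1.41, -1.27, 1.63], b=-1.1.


z = (2)·(-0.73) + (3)·(1.41) + (-1)·(-1.27) + (-4)·(1.63) - 1.1
  = -3.58
step(z) = 0 (z<0)

0


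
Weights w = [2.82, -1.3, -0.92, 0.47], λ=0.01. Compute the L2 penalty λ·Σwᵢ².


‖w‖₂² = (2.82)² + (-1.3)² + (-0.92)² + (0.47)²
     = 7.9524 + 1.69 + 0.8464 + 0.2209
     = 10.7097
λ·‖w‖₂² = 0.01·10.7097 = 0.107097

0.107097


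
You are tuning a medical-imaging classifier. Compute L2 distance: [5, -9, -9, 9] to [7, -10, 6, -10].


d = √((5-7)² + (-9+ 10)² + (-9-6)² + (9+ 10)²)
  = √(4 + 1 + 225 + 361)
  = √591 = 24.3105

24.3105


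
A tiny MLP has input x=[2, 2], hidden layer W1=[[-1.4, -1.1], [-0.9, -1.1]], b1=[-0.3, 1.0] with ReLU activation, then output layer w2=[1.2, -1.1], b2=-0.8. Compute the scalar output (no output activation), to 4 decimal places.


z1[0] = (-1.4)·(2) + (-1.1)·(2) - 0.3 = -5.3
z1[1] = (-0.9)·(2) + (-1.1)·(2) + 1.0 = -3.0
h = ReLU(z1) = [0.0, 0.0]
output = (1.2)·(0.0) + (-1.1)·(0.0) - 0.8 = -0.8

-0.8


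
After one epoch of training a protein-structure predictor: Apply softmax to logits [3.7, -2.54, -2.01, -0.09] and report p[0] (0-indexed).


Exponentials: e^3.7=40.4473, e^-2.54=0.0789, e^-2.01=0.134, e^-0.09=0.9139
Sum = 41.5741
Softmax = [0.9729, 0.0019, 0.0032, 0.022]
p[0] = 40.4473/41.5741 = 0.9729

0.9729


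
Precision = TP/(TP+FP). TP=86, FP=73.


Precision = TP/(TP+FP)
= 86/(86+73)
= 86/159 = 54.09%

54.09%


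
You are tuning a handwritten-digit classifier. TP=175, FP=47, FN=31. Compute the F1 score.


Precision = 175/222 = 0.7883
Recall = 175/206 = 0.8495
F1 = 2·P·R/(P+R) = 2·TP/(2·TP+FP+FN) = 350/(350+47+31) = 350/428 = 0.8178

0.8178


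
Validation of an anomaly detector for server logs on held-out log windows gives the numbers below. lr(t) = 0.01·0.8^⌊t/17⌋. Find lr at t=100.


n_drops = ⌊100/17⌋ = 5
lr = 0.01·0.8^5 = 0.01·0.32768 = 0.0032768

0.0032768


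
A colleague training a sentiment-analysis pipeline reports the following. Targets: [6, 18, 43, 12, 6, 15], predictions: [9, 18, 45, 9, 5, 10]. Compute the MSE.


Squared errors: (6-9)²=9, (18-18)²=0, (43-45)²=4, (12-9)²=9, (6-5)²=1, (15-10)²=25
Sum = 48
MSE = 48/6 = 8

8


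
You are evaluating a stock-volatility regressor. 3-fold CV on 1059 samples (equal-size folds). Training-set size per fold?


Fold size = 1059/3 = 353
Training per fold = 1059 - 353 = 706

706


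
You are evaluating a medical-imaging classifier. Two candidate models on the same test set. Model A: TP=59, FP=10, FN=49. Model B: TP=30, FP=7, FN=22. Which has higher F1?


Model A: P=59/69=0.8551, R=59/108=0.5463, F1=2PR/(P+R)=2TP/(2TP+FP+FN)=118/177=0.6667
Model B: P=30/37=0.8108, R=30/52=0.5769, F1=2PR/(P+R)=2TP/(2TP+FP+FN)=60/89=0.6742
0.6667 < 0.6742 → Model B

Model B


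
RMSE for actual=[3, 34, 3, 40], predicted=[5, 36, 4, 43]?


MSE = 18/4 = 4.5
RMSE = √(18/4) = 2.1213

2.1213


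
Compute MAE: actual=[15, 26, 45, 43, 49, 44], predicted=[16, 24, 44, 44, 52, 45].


Absolute errors: |15-16|=1, |26-24|=2, |45-44|=1, |43-44|=1, |49-52|=3, |44-45|=1
Sum = 9
MAE = 9/6 = 3/2

3/2


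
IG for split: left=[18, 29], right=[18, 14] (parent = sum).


Parent = [36, 43], H_parent = 0.9943
H_left = 0.9601 (n=47), H_right = 0.9887 (n=32)
H_children = (47/79)·0.9601 + (32/79)·0.9887 = 0.9717
IG = 0.9943 - 0.9717 = 0.0226

0.0226


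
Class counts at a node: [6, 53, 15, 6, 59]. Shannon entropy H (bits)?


Probabilities: [6/139, 53/139, 15/139, 6/139, 59/139] ≈ [0.0432, 0.3813, 0.1079, 0.0432, 0.4245]
H = -((6/139)·log₂(6/139) + (53/139)·log₂(53/139) + (15/139)·log₂(15/139) + (6/139)·log₂(6/139) + (59/139)·log₂(59/139))
  = 1.7932 bits

1.7932 bits


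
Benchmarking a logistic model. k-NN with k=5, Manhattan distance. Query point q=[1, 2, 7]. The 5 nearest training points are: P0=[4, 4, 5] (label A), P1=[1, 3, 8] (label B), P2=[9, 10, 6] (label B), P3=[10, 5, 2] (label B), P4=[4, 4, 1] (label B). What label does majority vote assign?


d(q,P0) = 7  (label A)
d(q,P1) = 2  (label B)
d(q,P2) = 17  (label B)
d(q,P3) = 17  (label B)
d(q,P4) = 11  (label B)
Votes: A=1, B=4
Majority → B

B


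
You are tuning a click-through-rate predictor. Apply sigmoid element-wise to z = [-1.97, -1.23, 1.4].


σ(-1.97) = 1/(1+e^1.97) = 0.1224
σ(-1.23) = 1/(1+e^1.23) = 0.2262
σ(1.4) = 1/(1+e^-1.4) = 0.8022
result = [0.1224, 0.2262, 0.8022]

[0.1224, 0.2262, 0.8022]


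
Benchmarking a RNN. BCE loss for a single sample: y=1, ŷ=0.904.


BCE = -[y·ln(p) + (1-y)·ln(1-p)]
= -1·ln(0.904) - 0
= -ln(0.904) = 0.1009

0.1009


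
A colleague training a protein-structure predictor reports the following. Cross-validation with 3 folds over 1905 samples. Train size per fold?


Fold size = 1905/3 = 635
Training per fold = 1905 - 635 = 1270

1270


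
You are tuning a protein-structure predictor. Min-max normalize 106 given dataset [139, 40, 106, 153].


min=40, max=153
(106-40)/(153-40) = 66/113 = 0.5841

0.5841


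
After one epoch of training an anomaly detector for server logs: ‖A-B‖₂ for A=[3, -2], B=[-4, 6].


d = √((3+ 4)² + (-2-6)²)
  = √(49 + 64)
  = √113 = 10.6301

10.6301


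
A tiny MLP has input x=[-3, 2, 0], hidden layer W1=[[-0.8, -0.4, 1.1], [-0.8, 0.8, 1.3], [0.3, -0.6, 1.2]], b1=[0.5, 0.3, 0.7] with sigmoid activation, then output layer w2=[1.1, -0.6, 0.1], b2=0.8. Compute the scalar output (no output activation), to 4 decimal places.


z1[0] = (-0.8)·(-3) + (-0.4)·(2) + (1.1)·(0) + 0.5 = 2.1
z1[1] = (-0.8)·(-3) + (0.8)·(2) + (1.3)·(0) + 0.3 = 4.3
z1[2] = (0.3)·(-3) + (-0.6)·(2) + (1.2)·(0) + 0.7 = -1.4
h = sigmoid(z1) = [0.8909, 0.9866, 0.1978]
output = (1.1)·(0.8909) + (-0.6)·(0.9866) + (0.1)·(0.1978) + 0.8 = 1.2078

1.2078


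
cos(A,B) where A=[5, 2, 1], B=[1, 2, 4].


A·B = 5·1 + 2·2 + 1·4 = 13
‖A‖ = √30 = 5.4772, ‖B‖ = √21 = 4.5826
cos = 13/(√30·√21) = 13/√630 = 0.5179

0.5179


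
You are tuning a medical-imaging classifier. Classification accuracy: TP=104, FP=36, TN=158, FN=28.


Accuracy = (TP+TN)/(TP+TN+FP+FN)
= (104+158)/(326)
= 262/326 = 80.37%

80.37%


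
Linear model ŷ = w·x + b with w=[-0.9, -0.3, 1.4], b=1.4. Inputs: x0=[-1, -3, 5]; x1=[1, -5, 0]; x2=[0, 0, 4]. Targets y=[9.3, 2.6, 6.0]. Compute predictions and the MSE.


ŷ0 = (-0.9)·(-1) + (-0.3)·(-3) + (1.4)·(5) + 1.4 = 10.2
ŷ1 = (-0.9)·(1) + (-0.3)·(-5) + (1.4)·(0) + 1.4 = 2.0
ŷ2 = (-0.9)·(0) + (-0.3)·(0) + (1.4)·(4) + 1.4 = 7.0
errors² = [0.81, 0.36, 1.0]
MSE = 2.1700/3 = 0.7233

0.7233


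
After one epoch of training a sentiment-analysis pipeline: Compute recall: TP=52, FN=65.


Recall = TP/(TP+FN)
= 52/(52+65)
= 52/117 = 44.44%

44.44%


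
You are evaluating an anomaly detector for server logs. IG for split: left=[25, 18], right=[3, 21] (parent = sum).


Parent = [28, 39], H_parent = 0.9805
H_left = 0.9808 (n=43), H_right = 0.5436 (n=24)
H_children = (43/67)·0.9808 + (24/67)·0.5436 = 0.8242
IG = 0.9805 - 0.8242 = 0.1563

0.1563


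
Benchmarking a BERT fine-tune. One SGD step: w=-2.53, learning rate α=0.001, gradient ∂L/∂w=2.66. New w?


w_new = w - α·∇
= -2.53 - 0.001·2.66
= -2.53 - 0.00266
= -2.53266

-2.53266


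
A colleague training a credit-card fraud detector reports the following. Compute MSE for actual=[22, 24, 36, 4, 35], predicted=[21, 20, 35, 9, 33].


Squared errors: (22-21)²=1, (24-20)²=16, (36-35)²=1, (4-9)²=25, (35-33)²=4
Sum = 47
MSE = 47/5 = 47/5

47/5


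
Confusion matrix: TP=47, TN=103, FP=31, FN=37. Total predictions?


Total = TP + TN + FP + FN
= 47 + 103 + 31 + 37
= 218
(Predicted positive: 78, predicted negative: 140)

218


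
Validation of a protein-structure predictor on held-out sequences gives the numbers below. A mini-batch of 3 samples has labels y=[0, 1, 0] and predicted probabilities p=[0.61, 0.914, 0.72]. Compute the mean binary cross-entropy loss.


L[0] = -ln(1-0.61) = -ln(0.39) = 0.9416
L[1] = -ln(0.914) = 0.0899
L[2] = -ln(1-0.72) = -ln(0.28) = 1.273
mean = (0.9416 + 0.0899 + 1.273)/3 = 0.7682

0.7682


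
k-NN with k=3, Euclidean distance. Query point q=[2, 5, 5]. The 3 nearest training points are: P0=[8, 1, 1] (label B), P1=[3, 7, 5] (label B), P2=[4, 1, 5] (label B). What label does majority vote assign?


d(q,P0) = 8.2462  (label B)
d(q,P1) = 2.2361  (label B)
d(q,P2) = 4.4721  (label B)
Votes: A=0, B=3
Majority → B

B


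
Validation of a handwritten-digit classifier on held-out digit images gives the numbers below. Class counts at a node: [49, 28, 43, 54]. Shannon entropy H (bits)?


Probabilities: [49/174, 28/174, 43/174, 54/174] ≈ [0.2816, 0.1609, 0.2471, 0.3103]
H = -((49/174)·log₂(49/174) + (28/174)·log₂(28/174) + (43/174)·log₂(43/174) + (54/174)·log₂(54/174))
  = 1.9612 bits

1.9612 bits


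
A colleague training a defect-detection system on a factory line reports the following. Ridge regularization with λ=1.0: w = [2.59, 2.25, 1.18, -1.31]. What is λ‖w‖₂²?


‖w‖₂² = (2.59)² + (2.25)² + (1.18)² + (-1.31)²
     = 6.7081 + 5.0625 + 1.3924 + 1.7161
     = 14.8791
λ·‖w‖₂² = 1.0·14.8791 = 14.8791

14.8791


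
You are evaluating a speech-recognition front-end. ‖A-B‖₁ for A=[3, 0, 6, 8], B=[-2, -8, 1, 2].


d = |3+ 2| + |0+ 8| + |6-1| + |8-2|
  = 5 + 8 + 5 + 6
  = 24

24


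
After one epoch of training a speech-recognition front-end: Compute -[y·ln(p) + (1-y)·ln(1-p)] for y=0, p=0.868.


BCE = -[y·ln(p) + (1-y)·ln(1-p)]
= -0 - 1·ln(1-0.868)
= -ln(0.132) = 2.025

2.025


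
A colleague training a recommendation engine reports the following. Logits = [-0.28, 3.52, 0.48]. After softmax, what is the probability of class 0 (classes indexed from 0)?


Exponentials: e^-0.28=0.7558, e^3.52=33.7844, e^0.48=1.6161
Sum = 36.1563
Softmax = [0.0209, 0.9344, 0.0447]
p[0] = 0.7558/36.1563 = 0.0209

0.0209


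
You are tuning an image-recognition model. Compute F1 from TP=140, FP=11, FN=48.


Precision = 140/151 = 0.9272
Recall = 140/188 = 0.7447
F1 = 2·P·R/(P+R) = 2·TP/(2·TP+FP+FN) = 280/(280+11+48) = 280/339 = 0.826

0.826


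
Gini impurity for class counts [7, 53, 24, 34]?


Probabilities: [7/118, 53/118, 24/118, 34/118] ≈ [0.0593, 0.4492, 0.2034, 0.2881]
Σpᵢ² = (49 + 2809 + 576 + 1156)/118² = 4590/13924
Gini = 1 - Σpᵢ² = 1 - 4590/13924 = 0.6704

0.6704


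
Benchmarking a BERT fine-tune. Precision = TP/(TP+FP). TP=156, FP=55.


Precision = TP/(TP+FP)
= 156/(156+55)
= 156/211 = 73.93%

73.93%


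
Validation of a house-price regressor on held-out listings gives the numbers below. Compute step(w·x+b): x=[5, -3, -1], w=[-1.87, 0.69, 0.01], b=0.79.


z = (5)·(-1.87) + (-3)·(0.69) + (-1)·(0.01) + 0.79
  = -10.64
step(z) = 0 (z<0)

0


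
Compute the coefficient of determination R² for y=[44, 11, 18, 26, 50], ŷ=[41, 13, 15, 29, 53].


ȳ = 29.8
SS_res = Σ(y-ŷ)² = 40
SS_tot = Σ(y-ȳ)² = 1116.8
R² = 1 - SS_res/SS_tot = 1 - 0.0358 = 0.9642

0.9642


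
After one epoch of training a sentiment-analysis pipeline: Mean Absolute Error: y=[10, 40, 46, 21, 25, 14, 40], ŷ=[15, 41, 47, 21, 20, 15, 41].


Absolute errors: |10-15|=5, |40-41|=1, |46-47|=1, |21-21|=0, |25-20|=5, |14-15|=1, |40-41|=1
Sum = 14
MAE = 14/7 = 2

2


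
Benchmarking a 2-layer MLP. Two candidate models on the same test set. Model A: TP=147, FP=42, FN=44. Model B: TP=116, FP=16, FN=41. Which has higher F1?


Model A: P=147/189=0.7778, R=147/191=0.7696, F1=2PR/(P+R)=2TP/(2TP+FP+FN)=294/380=0.7737
Model B: P=116/132=0.8788, R=116/157=0.7389, F1=2PR/(P+R)=2TP/(2TP+FP+FN)=232/289=0.8028
0.7737 < 0.8028 → Model B

Model B


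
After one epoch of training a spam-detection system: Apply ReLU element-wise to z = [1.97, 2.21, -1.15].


ReLU(1.97) = max(0, 1.97) = 1.97
ReLU(2.21) = max(0, 2.21) = 2.21
ReLU(-1.15) = max(0, -1.15) = 0.0
result = [1.97, 2.21, 0.0]

[1.97, 2.21, 0.0]


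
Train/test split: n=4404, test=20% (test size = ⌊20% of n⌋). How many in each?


Test = ⌊4404·20/100⌋ = 880
Train = 4404 - 880 = 3524

Train: 3524, Test: 880


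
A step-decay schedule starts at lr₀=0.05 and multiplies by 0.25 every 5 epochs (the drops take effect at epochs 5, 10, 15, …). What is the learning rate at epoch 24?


n_drops = ⌊24/5⌋ = 4
lr = 0.05·0.25^4 = 0.05·0.00390625 = 0.0001953125

0.0001953125


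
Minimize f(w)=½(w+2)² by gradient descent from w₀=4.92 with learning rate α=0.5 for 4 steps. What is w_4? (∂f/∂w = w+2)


step 1: grad = 4.92+2 = 6.92; w = 4.92 - 0.5·(6.92) = 1.46
step 2: grad = 1.46+2 = 3.46; w = 1.46 - 0.5·(3.46) = -0.27
step 3: grad = -0.27+2 = 1.73; w = -0.27 - 0.5·(1.73) = -1.135
step 4: grad = -1.135+2 = 0.865; w = -1.135 - 0.5·(0.865) = -1.5675

-1.5675


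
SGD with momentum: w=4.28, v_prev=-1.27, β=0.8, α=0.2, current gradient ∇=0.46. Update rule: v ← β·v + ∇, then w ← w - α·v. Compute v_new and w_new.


v_new = 0.8·-1.27 + 0.46 = -1.016 + 0.46 = -0.556
w_new = 4.28 - 0.2·-0.556 = 4.28 + 0.1112 = 4.3912

v_new=-0.556, w_new=4.3912


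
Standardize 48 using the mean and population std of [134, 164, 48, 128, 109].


μ = 116.6, σ = 38.5829
z = (48 - 116.6)/38.5829 = -1.778

-1.778


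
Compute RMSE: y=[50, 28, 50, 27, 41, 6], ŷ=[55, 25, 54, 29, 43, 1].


MSE = 83/6 = 13.8333
RMSE = √(83/6) = 3.7193

3.7193


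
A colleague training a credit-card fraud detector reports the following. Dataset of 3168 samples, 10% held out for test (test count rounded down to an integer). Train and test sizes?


Test = ⌊3168·10/100⌋ = 316
Train = 3168 - 316 = 2852

Train: 2852, Test: 316


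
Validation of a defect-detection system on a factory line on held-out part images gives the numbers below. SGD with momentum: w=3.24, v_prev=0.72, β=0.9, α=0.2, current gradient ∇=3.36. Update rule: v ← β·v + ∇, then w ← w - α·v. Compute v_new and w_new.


v_new = 0.9·0.72 + 3.36 = 0.648 + 3.36 = 4.008
w_new = 3.24 - 0.2·4.008 = 3.24 - 0.8016 = 2.4384

v_new=4.008, w_new=2.4384


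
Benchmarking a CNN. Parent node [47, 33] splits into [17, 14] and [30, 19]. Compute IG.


Parent = [47, 33], H_parent = 0.9778
H_left = 0.9932 (n=31), H_right = 0.9633 (n=49)
H_children = (31/80)·0.9932 + (49/80)·0.9633 = 0.9749
IG = 0.9778 - 0.9749 = 0.0029

0.0029


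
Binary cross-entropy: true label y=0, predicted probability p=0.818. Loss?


BCE = -[y·ln(p) + (1-y)·ln(1-p)]
= -0 - 1·ln(1-0.818)
= -ln(0.182) = 1.7037

1.7037


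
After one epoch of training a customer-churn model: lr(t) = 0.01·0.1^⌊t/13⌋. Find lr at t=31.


n_drops = ⌊31/13⌋ = 2
lr = 0.01·0.1^2 = 0.01·0.01 = 0.0001

0.0001


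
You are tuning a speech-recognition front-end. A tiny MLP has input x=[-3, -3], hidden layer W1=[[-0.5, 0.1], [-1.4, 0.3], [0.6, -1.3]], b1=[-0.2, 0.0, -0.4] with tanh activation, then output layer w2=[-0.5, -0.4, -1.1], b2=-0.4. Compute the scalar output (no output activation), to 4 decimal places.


z1[0] = (-0.5)·(-3) + (0.1)·(-3) - 0.2 = 1.0
z1[1] = (-1.4)·(-3) + (0.3)·(-3) + 0.0 = 3.3
z1[2] = (0.6)·(-3) + (-1.3)·(-3) - 0.4 = 1.7
h = tanh(z1) = [0.7616, 0.9973, 0.9354]
output = (-0.5)·(0.7616) + (-0.4)·(0.9973) + (-1.1)·(0.9354) - 0.4 = -2.2087

-2.2087


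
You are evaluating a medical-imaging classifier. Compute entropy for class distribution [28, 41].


Probabilities: [28/69, 41/69] ≈ [0.4058, 0.5942]
H = -((28/69)·log₂(28/69) + (41/69)·log₂(41/69))
  = 0.9742 bits

0.9742 bits


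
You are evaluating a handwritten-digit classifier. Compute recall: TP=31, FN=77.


Recall = TP/(TP+FN)
= 31/(31+77)
= 31/108 = 28.7%

28.7%


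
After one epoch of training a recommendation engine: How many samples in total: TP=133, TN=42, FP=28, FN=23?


Total = TP + TN + FP + FN
= 133 + 42 + 28 + 23
= 226
(Predicted positive: 161, predicted negative: 65)

226


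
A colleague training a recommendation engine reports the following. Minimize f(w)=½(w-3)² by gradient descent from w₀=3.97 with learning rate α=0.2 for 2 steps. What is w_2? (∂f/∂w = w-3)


step 1: grad = 3.97-3 = 0.97; w = 3.97 - 0.2·(0.97) = 3.776
step 2: grad = 3.776-3 = 0.776; w = 3.776 - 0.2·(0.776) = 3.6208

3.6208


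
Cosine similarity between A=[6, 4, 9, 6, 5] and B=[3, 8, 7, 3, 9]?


A·B = 6·3 + 4·8 + 9·7 + 6·3 + 5·9 = 176
‖A‖ = √194 = 13.9284, ‖B‖ = √212 = 14.5602
cos = 176/(√194·√212) = 176/√41128 = 0.8678

0.8678


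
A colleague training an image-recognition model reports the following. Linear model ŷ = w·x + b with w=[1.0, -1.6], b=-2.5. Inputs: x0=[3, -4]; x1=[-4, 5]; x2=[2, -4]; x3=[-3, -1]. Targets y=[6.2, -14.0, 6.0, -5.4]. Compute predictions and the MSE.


ŷ0 = (1.0)·(3) + (-1.6)·(-4) - 2.5 = 6.9
ŷ1 = (1.0)·(-4) + (-1.6)·(5) - 2.5 = -14.5
ŷ2 = (1.0)·(2) + (-1.6)·(-4) - 2.5 = 5.9
ŷ3 = (1.0)·(-3) + (-1.6)·(-1) - 2.5 = -3.9
errors² = [0.49, 0.25, 0.01, 2.25]
MSE = 3.0000/4 = 0.75

0.75


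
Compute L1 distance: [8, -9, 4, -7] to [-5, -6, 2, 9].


d = |8+ 5| + |-9+ 6| + |4-2| + |-7-9|
  = 13 + 3 + 2 + 16
  = 34

34


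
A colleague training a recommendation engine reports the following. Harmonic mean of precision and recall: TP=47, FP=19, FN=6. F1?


Precision = 47/66 = 0.7121
Recall = 47/53 = 0.8868
F1 = 2·P·R/(P+R) = 2·TP/(2·TP+FP+FN) = 94/(94+19+6) = 94/119 = 0.7899

0.7899


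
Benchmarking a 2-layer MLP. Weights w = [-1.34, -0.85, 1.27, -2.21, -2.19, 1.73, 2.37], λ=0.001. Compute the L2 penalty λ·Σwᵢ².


‖w‖₂² = (-1.34)² + (-0.85)² + (1.27)² + (-2.21)² + (-2.19)² + (1.73)² + (2.37)²
     = 1.7956 + 0.7225 + 1.6129 + 4.8841 + 4.7961 + 2.9929 + 5.6169
     = 22.421
λ·‖w‖₂² = 0.001·22.421 = 0.022421

0.022421
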